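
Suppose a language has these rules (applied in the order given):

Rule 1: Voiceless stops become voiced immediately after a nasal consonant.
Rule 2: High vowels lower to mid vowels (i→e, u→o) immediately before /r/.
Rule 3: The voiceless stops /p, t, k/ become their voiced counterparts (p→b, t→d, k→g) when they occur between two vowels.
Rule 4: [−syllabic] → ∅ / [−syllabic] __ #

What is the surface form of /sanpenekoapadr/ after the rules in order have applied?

Rule 1 (post-nasal voicing): /p/ is a voiceless stop immediately after the nasal /n/, so it voices to [b]. /sanpenekoapadr/ → sanbenekoapadr.
Rule 2 (pre-rhotic lowering): no segment meets the environment; /sanbenekoapadr/ is unchanged.
Rule 3 (intervocalic voicing): /k/ is a voiceless stop between vowels /e/ and /o/, so it voices to [g]. /p/ is a voiceless stop between vowels /a/ and /a/, so it voices to [b]. /sanbenekoapadr/ → sanbenegoabadr.
Rule 4 (final cluster simplification): /r/ is the second consonant of a word-final cluster /dr/, so it deletes. /sanbenegoabadr/ → sanbenegoabad.

sanbenegoabad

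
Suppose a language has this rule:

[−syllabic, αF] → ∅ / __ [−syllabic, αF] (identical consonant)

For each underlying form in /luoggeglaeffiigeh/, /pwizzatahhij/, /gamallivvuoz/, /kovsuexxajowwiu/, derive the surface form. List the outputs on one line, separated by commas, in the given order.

/luoggeglaeffiigeh/: /gg/ is a geminate; the first /g/ deletes. /ff/ is a geminate; the first /f/ deletes. → [luogeglaefiigeh].
/pwizzatahhij/: /zz/ is a geminate; the first /z/ deletes. /hh/ is a geminate; the first /h/ deletes. → [pwizatahij].
/gamallivvuoz/: /ll/ is a geminate; the first /l/ deletes. /vv/ is a geminate; the first /v/ deletes. → [gamalivuoz].
/kovsuexxajowwiu/: /xx/ is a geminate; the first /x/ deletes. /ww/ is a geminate; the first /w/ deletes. → [kovsuexajowiu].

luogeglaefiigeh, pwizatahij, gamalivuoz, kovsuexajowiu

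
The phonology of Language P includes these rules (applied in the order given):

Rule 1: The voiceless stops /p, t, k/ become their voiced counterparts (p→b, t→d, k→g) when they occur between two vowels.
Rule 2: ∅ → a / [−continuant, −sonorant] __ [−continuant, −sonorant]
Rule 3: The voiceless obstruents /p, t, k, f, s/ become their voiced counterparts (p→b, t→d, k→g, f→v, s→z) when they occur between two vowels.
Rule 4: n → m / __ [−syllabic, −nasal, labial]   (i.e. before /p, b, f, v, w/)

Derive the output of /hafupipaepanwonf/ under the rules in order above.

Rule 1 (intervocalic voicing): /p/ is a voiceless stop between vowels /u/ and /i/, so it voices to [b]. /p/ is a voiceless stop between vowels /i/ and /a/, so it voices to [b]. /p/ is a voiceless stop between vowels /e/ and /a/, so it voices to [b]. /hafupipaepanwonf/ → hafubibaebanwonf.
Rule 2 (stop-cluster a-epenthesis): no segment meets the environment; /hafubibaebanwonf/ is unchanged.
Rule 3 (intervocalic voicing): /f/ is a voiceless obstruent between vowels /a/ and /u/, so it voices to [v]. /hafubibaebanwonf/ → havubibaebanwonf.
Rule 4 (nasal place assimilation): /n/ precedes the labial consonant /w/, so it assimilates in place to [m]. /n/ precedes the labial consonant /f/, so it assimilates in place to [m]. /havubibaebanwonf/ → havubibaebamwomf.

havubibaebamwomf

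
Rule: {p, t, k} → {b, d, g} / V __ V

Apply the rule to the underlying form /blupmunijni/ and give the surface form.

blupmunijni

No segment of /blupmunijni/ meets the structural description of the rule, so the form surfaces unchanged.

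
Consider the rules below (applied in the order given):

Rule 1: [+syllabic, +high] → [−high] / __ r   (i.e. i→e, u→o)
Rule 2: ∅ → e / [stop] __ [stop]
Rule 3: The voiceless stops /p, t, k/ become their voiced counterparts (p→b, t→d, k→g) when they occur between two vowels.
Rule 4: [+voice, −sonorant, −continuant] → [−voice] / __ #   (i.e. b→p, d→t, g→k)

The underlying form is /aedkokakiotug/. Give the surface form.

Rule 1 (pre-rhotic lowering): no segment meets the environment; /aedkokakiotug/ is unchanged.
Rule 2 (stop-cluster e-epenthesis): /d/ and /k/ form a stop–stop cluster, so [e] is inserted between them. /aedkokakiotug/ → aedekokakiotug.
Rule 3 (intervocalic voicing): /k/ is a voiceless stop between vowels /e/ and /o/, so it voices to [g]. /k/ is a voiceless stop between vowels /o/ and /a/, so it voices to [g]. /k/ is a voiceless stop between vowels /a/ and /i/, so it voices to [g]. /t/ is a voiceless stop between vowels /o/ and /u/, so it voices to [d]. /aedekokakiotug/ → aedegogagiodug.
Rule 4 (final devoicing): /g/ is a voiced stop in word-final position, so it devoices to [k]. /aedegogagiodug/ → aedegogagioduk.

aedegogagioduk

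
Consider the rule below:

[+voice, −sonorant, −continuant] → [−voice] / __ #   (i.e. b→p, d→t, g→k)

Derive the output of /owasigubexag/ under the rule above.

/g/ is a voiced stop in word-final position, so it devoices to [k].
Surface form: [owasigubexak].

owasigubexak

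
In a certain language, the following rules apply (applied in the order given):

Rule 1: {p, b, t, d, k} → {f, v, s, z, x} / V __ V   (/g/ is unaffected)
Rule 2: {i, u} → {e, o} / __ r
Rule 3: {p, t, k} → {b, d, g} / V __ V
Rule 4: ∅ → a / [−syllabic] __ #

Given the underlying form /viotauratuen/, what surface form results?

Rule 1 (intervocalic spirantization): /t/ is a stop between vowels /o/ and /a/, so it spirantizes to the fricative [s]. /t/ is a stop between vowels /a/ and /u/, so it spirantizes to the fricative [s]. /viotauratuen/ → viosaurasuen.
Rule 2 (pre-rhotic lowering): /u/ is a high vowel immediately before /r/, so it lowers to [o]. /viosaurasuen/ → viosaorasuen.
Rule 3 (intervocalic voicing): no segment meets the environment; /viosaorasuen/ is unchanged.
Rule 4 (final a-epenthesis): the form ends in the consonant /n/, so [a] is inserted word-finally. /viosaorasuen/ → viosaorasuena.

viosaorasuena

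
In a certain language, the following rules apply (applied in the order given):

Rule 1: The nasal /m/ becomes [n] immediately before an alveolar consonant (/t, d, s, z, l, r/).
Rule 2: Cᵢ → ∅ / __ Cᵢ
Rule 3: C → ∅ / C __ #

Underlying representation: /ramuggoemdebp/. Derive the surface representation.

ramugoendeb

Rule 1 (nasal place assimilation): /m/ precedes the alveolar consonant /d/, so it assimilates in place to [n]. /ramuggoemdebp/ → ramuggoendebp.
Rule 2 (degemination): /gg/ is a geminate; the first /g/ deletes. /ramuggoendebp/ → ramugoendebp.
Rule 3 (final cluster simplification): /p/ is the second consonant of a word-final cluster /bp/, so it deletes. /ramugoendebp/ → ramugoendeb.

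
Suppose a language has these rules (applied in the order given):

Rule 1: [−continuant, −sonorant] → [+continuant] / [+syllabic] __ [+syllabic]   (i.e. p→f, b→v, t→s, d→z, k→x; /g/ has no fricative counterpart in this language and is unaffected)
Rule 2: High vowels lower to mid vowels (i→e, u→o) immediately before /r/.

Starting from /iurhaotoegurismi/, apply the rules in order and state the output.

Rule 1 (intervocalic spirantization): /t/ is a stop between vowels /o/ and /o/, so it spirantizes to the fricative [s]. /iurhaotoegurismi/ → iurhaosoegurismi.
Rule 2 (pre-rhotic lowering): /u/ is a high vowel immediately before /r/, so it lowers to [o]. /u/ is a high vowel immediately before /r/, so it lowers to [o]. /iurhaosoegurismi/ → iorhaosoegorismi.

iorhaosoegorismi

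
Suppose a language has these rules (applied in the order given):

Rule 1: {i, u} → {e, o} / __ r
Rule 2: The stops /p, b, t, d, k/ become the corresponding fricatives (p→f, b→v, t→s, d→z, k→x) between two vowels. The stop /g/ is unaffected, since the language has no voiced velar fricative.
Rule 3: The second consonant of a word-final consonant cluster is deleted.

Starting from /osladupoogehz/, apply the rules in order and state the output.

Rule 1 (pre-rhotic lowering): no segment meets the environment; /osladupoogehz/ is unchanged.
Rule 2 (intervocalic spirantization): /d/ is a stop between vowels /a/ and /u/, so it spirantizes to the fricative [z]. /p/ is a stop between vowels /u/ and /o/, so it spirantizes to the fricative [f]. /osladupoogehz/ → oslazufoogehz.
Rule 3 (final cluster simplification): /z/ is the second consonant of a word-final cluster /hz/, so it deletes. /oslazufoogehz/ → oslazufoogeh.

oslazufoogeh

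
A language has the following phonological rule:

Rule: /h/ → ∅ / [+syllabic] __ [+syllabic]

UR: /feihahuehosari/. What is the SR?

/h/ occurs between vowels /i/ and /a/, so it deletes.
/h/ occurs between vowels /a/ and /u/, so it deletes.
/h/ occurs between vowels /e/ and /o/, so it deletes.
Surface form: [feiaueosari].

feiaueosari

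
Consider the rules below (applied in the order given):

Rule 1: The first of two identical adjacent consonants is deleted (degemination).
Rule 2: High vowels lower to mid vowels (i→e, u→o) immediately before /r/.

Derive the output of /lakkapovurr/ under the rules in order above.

Rule 1 (degemination): /kk/ is a geminate; the first /k/ deletes. /rr/ is a geminate; the first /r/ deletes. /lakkapovurr/ → lakapovur.
Rule 2 (pre-rhotic lowering): /u/ is a high vowel immediately before /r/, so it lowers to [o]. /lakapovur/ → lakapovor.

lakapovor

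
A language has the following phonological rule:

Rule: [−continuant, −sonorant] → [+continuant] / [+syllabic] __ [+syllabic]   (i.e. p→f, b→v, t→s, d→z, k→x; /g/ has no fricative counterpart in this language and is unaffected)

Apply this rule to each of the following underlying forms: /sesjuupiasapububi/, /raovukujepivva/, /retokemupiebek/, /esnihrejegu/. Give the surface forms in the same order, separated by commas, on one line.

/sesjuupiasapububi/: /p/ is a stop between vowels /u/ and /i/, so it spirantizes to the fricative [f]. /p/ is a stop between vowels /a/ and /u/, so it spirantizes to the fricative [f]. /b/ is a stop between vowels /u/ and /u/, so it spirantizes to the fricative [v]. /b/ is a stop between vowels /u/ and /i/, so it spirantizes to the fricative [v]. → [sesjuufiasafuvuvi].
/raovukujepivva/: /k/ is a stop between vowels /u/ and /u/, so it spirantizes to the fricative [x]. /p/ is a stop between vowels /e/ and /i/, so it spirantizes to the fricative [f]. → [raovuxujefivva].
/retokemupiebek/: /t/ is a stop between vowels /e/ and /o/, so it spirantizes to the fricative [s]. /k/ is a stop between vowels /o/ and /e/, so it spirantizes to the fricative [x]. /p/ is a stop between vowels /u/ and /i/, so it spirantizes to the fricative [f]. /b/ is a stop between vowels /e/ and /e/, so it spirantizes to the fricative [v]. → [resoxemufievek].
/esnihrejegu/: the rule's environment is not met; surfaces unchanged as [esnihrejegu].

sesjuufiasafuvuvi, raovuxujefivva, resoxemufievek, esnihrejegu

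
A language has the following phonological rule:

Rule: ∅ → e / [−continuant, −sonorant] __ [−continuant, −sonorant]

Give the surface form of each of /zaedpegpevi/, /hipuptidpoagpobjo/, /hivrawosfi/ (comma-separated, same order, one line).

/zaedpegpevi/: /d/ and /p/ form a stop–stop cluster, so [e] is inserted between them. /g/ and /p/ form a stop–stop cluster, so [e] is inserted between them. → [zaedepegepevi].
/hipuptidpoagpobjo/: /p/ and /t/ form a stop–stop cluster, so [e] is inserted between them. /d/ and /p/ form a stop–stop cluster, so [e] is inserted between them. /g/ and /p/ form a stop–stop cluster, so [e] is inserted between them. → [hipupetidepoagepobjo].
/hivrawosfi/: the rule's environment is not met; surfaces unchanged as [hivrawosfi].

zaedepegepevi, hipupetidepoagepobjo, hivrawosfi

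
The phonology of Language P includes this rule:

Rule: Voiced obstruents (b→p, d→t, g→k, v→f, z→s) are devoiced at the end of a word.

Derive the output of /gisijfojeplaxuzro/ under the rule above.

gisijfojeplaxuzro

No segment of /gisijfojeplaxuzro/ meets the structural description of the rule, so the form surfaces unchanged.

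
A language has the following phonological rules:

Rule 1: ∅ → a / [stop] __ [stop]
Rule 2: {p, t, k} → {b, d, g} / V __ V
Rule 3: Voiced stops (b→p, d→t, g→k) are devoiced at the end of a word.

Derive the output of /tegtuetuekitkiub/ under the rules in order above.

Rule 1 (stop-cluster a-epenthesis): /g/ and /t/ form a stop–stop cluster, so [a] is inserted between them. /t/ and /k/ form a stop–stop cluster, so [a] is inserted between them. /tegtuetuekitkiub/ → tegatuetuekitakiub.
Rule 2 (intervocalic voicing): /t/ is a voiceless stop between vowels /a/ and /u/, so it voices to [d]. /t/ is a voiceless stop between vowels /e/ and /u/, so it voices to [d]. /k/ is a voiceless stop between vowels /e/ and /i/, so it voices to [g]. /t/ is a voiceless stop between vowels /i/ and /a/, so it voices to [d]. /k/ is a voiceless stop between vowels /a/ and /i/, so it voices to [g]. /tegatuetuekitakiub/ → tegadueduegidagiub.
Rule 3 (final devoicing): /b/ is a voiced stop in word-final position, so it devoices to [p]. /tegadueduegidagiub/ → tegadueduegidagiup.

tegadueduegidagiup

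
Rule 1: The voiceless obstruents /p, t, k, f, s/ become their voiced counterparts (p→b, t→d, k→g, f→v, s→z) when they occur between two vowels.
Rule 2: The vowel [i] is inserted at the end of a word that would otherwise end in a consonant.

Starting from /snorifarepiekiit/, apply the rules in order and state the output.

Rule 1 (intervocalic voicing): /f/ is a voiceless obstruent between vowels /i/ and /a/, so it voices to [v]. /p/ is a voiceless obstruent between vowels /e/ and /i/, so it voices to [b]. /k/ is a voiceless obstruent between vowels /e/ and /i/, so it voices to [g]. /snorifarepiekiit/ → snorivarebiegiit.
Rule 2 (final i-epenthesis): the form ends in the consonant /t/, so [i] is inserted word-finally. /snorivarebiegiit/ → snorivarebiegiiti.

snorivarebiegiiti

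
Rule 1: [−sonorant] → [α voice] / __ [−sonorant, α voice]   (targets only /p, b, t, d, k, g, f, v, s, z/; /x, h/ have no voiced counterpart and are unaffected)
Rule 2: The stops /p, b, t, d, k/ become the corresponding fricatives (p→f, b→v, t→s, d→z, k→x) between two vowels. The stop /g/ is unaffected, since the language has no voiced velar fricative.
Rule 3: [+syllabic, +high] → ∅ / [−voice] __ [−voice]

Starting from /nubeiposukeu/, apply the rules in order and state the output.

Rule 1 (regressive voicing assimilation): no segment meets the environment; /nubeiposukeu/ is unchanged.
Rule 2 (intervocalic spirantization): /b/ is a stop between vowels /u/ and /e/, so it spirantizes to the fricative [v]. /p/ is a stop between vowels /i/ and /o/, so it spirantizes to the fricative [f]. /k/ is a stop between vowels /u/ and /e/, so it spirantizes to the fricative [x]. /nubeiposukeu/ → nuveifosuxeu.
Rule 3 (high vowel syncope): /u/ is a high vowel flanked by voiceless consonants /s/ and /x/, so it deletes. /nuveifosuxeu/ → nuveifosxeu.

nuveifosxeu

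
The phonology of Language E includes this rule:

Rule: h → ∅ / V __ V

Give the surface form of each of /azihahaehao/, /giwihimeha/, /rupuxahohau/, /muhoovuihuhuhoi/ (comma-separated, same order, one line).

aziaaeao, giwiimea, rupuxaoau, muoovuiuuoi

/azihahaehao/: /h/ occurs between vowels /i/ and /a/, so it deletes. /h/ occurs between vowels /a/ and /a/, so it deletes. /h/ occurs between vowels /e/ and /a/, so it deletes. → [aziaaeao].
/giwihimeha/: /h/ occurs between vowels /i/ and /i/, so it deletes. /h/ occurs between vowels /e/ and /a/, so it deletes. → [giwiimea].
/rupuxahohau/: /h/ occurs between vowels /a/ and /o/, so it deletes. /h/ occurs between vowels /o/ and /a/, so it deletes. → [rupuxaoau].
/muhoovuihuhuhoi/: /h/ occurs between vowels /u/ and /o/, so it deletes. /h/ occurs between vowels /i/ and /u/, so it deletes. /h/ occurs between vowels /u/ and /u/, so it deletes. /h/ occurs between vowels /u/ and /o/, so it deletes. → [muoovuiuuoi].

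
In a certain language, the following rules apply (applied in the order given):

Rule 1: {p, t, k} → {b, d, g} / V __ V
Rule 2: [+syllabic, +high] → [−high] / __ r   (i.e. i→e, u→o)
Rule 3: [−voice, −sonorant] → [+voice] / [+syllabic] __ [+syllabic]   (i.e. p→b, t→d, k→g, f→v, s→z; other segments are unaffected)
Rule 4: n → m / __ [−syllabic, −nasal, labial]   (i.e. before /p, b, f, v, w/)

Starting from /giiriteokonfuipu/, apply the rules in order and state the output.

gierideogomfuibu

Rule 1 (intervocalic voicing): /t/ is a voiceless stop between vowels /i/ and /e/, so it voices to [d]. /k/ is a voiceless stop between vowels /o/ and /o/, so it voices to [g]. /p/ is a voiceless stop between vowels /i/ and /u/, so it voices to [b]. /giiriteokonfuipu/ → giirideogonfuibu.
Rule 2 (pre-rhotic lowering): /i/ is a high vowel immediately before /r/, so it lowers to [e]. /giirideogonfuibu/ → gierideogonfuibu.
Rule 3 (intervocalic voicing): no segment meets the environment; /gierideogonfuibu/ is unchanged.
Rule 4 (nasal place assimilation): /n/ precedes the labial consonant /f/, so it assimilates in place to [m]. /gierideogonfuibu/ → gierideogomfuibu.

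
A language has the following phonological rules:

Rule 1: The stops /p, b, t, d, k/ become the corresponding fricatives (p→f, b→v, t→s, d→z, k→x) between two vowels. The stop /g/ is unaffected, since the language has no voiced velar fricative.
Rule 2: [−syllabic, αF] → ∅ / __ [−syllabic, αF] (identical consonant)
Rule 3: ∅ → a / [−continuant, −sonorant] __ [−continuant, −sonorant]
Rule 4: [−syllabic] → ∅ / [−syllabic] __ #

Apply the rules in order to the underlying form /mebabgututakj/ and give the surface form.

mevabagususak

Rule 1 (intervocalic spirantization): /b/ is a stop between vowels /e/ and /a/, so it spirantizes to the fricative [v]. /t/ is a stop between vowels /u/ and /u/, so it spirantizes to the fricative [s]. /t/ is a stop between vowels /u/ and /a/, so it spirantizes to the fricative [s]. /mebabgututakj/ → mevabgususakj.
Rule 2 (degemination): no segment meets the environment; /mevabgususakj/ is unchanged.
Rule 3 (stop-cluster a-epenthesis): /b/ and /g/ form a stop–stop cluster, so [a] is inserted between them. /mevabgususakj/ → mevabagususakj.
Rule 4 (final cluster simplification): /j/ is the second consonant of a word-final cluster /kj/, so it deletes. /mevabagususakj/ → mevabagususak.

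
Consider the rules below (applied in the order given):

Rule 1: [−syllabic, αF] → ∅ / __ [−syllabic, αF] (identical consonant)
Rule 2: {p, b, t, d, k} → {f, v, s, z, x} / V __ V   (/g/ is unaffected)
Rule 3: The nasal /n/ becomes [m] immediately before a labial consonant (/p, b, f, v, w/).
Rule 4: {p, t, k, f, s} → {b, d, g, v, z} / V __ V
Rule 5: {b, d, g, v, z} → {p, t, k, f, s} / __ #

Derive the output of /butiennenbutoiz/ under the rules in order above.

Rule 1 (degemination): /nn/ is a geminate; the first /n/ deletes. /butiennenbutoiz/ → butienenbutoiz.
Rule 2 (intervocalic spirantization): /t/ is a stop between vowels /u/ and /i/, so it spirantizes to the fricative [s]. /t/ is a stop between vowels /u/ and /o/, so it spirantizes to the fricative [s]. /butienenbutoiz/ → busienenbusoiz.
Rule 3 (nasal place assimilation): /n/ precedes the labial consonant /b/, so it assimilates in place to [m]. /busienenbusoiz/ → busienembusoiz.
Rule 4 (intervocalic voicing): /s/ is a voiceless obstruent between vowels /u/ and /i/, so it voices to [z]. /s/ is a voiceless obstruent between vowels /u/ and /o/, so it voices to [z]. /busienembusoiz/ → buzienembuzoiz.
Rule 5 (final devoicing): /z/ is a voiced obstruent in word-final position, so it devoices to [s]. /buzienembuzoiz/ → buzienembuzois.

buzienembuzois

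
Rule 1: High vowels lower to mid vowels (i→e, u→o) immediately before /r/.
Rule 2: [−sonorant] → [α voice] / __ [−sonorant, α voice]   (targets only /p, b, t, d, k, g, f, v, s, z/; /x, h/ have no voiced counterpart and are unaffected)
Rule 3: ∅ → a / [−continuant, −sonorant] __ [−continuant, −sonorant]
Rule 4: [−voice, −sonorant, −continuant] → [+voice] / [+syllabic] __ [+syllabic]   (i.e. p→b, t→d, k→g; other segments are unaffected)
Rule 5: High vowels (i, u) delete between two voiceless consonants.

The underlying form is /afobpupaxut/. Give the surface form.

Rule 1 (pre-rhotic lowering): no segment meets the environment; /afobpupaxut/ is unchanged.
Rule 2 (regressive voicing assimilation): /b/ precedes the voiceless obstruent /p/, so it devoices to [p] by assimilation. /afobpupaxut/ → afoppupaxut.
Rule 3 (stop-cluster a-epenthesis): /p/ and /p/ form a stop–stop cluster, so [a] is inserted between them. /afoppupaxut/ → afopapupaxut.
Rule 4 (intervocalic voicing): /p/ is a voiceless stop between vowels /o/ and /a/, so it voices to [b]. /p/ is a voiceless stop between vowels /a/ and /u/, so it voices to [b]. /p/ is a voiceless stop between vowels /u/ and /a/, so it voices to [b]. /afopapupaxut/ → afobabubaxut.
Rule 5 (high vowel syncope): /u/ is a high vowel flanked by voiceless consonants /x/ and /t/, so it deletes. /afobabubaxut/ → afobabubaxt.

afobabubaxt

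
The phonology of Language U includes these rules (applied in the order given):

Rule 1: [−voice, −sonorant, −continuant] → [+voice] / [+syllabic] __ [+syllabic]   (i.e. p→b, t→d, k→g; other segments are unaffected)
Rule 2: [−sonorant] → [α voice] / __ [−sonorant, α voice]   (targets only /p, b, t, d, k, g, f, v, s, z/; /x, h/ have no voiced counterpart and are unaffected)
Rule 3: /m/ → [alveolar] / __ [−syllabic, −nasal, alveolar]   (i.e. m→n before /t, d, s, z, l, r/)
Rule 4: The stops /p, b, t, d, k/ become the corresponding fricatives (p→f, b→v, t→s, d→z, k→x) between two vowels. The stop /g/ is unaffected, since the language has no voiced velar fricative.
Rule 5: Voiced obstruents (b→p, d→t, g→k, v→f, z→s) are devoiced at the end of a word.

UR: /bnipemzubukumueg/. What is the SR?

Rule 1 (intervocalic voicing): /p/ is a voiceless stop between vowels /i/ and /e/, so it voices to [b]. /k/ is a voiceless stop between vowels /u/ and /u/, so it voices to [g]. /bnipemzubukumueg/ → bnibemzubugumueg.
Rule 2 (regressive voicing assimilation): no segment meets the environment; /bnibemzubugumueg/ is unchanged.
Rule 3 (nasal place assimilation): /m/ precedes the alveolar consonant /z/, so it assimilates in place to [n]. /bnibemzubugumueg/ → bnibenzubugumueg.
Rule 4 (intervocalic spirantization): /b/ is a stop between vowels /i/ and /e/, so it spirantizes to the fricative [v]. /b/ is a stop between vowels /u/ and /u/, so it spirantizes to the fricative [v]. /bnibenzubugumueg/ → bnivenzuvugumueg.
Rule 5 (final devoicing): /g/ is a voiced obstruent in word-final position, so it devoices to [k]. /bnivenzuvugumueg/ → bnivenzuvugumuek.

bnivenzuvugumuek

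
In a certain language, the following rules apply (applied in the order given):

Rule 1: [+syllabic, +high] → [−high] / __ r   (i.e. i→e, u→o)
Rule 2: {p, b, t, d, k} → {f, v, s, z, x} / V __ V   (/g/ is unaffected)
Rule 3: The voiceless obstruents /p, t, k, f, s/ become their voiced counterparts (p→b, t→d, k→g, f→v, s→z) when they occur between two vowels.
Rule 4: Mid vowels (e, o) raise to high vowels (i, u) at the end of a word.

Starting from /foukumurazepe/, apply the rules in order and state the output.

Rule 1 (pre-rhotic lowering): /u/ is a high vowel immediately before /r/, so it lowers to [o]. /foukumurazepe/ → foukumorazepe.
Rule 2 (intervocalic spirantization): /k/ is a stop between vowels /u/ and /u/, so it spirantizes to the fricative [x]. /p/ is a stop between vowels /e/ and /e/, so it spirantizes to the fricative [f]. /foukumorazepe/ → fouxumorazefe.
Rule 3 (intervocalic voicing): /f/ is a voiceless obstruent between vowels /e/ and /e/, so it voices to [v]. /fouxumorazefe/ → fouxumorazeve.
Rule 4 (final vowel raising): /e/ is a mid vowel in word-final position, so it raises to [i]. /fouxumorazeve/ → fouxumorazevi.

fouxumorazevi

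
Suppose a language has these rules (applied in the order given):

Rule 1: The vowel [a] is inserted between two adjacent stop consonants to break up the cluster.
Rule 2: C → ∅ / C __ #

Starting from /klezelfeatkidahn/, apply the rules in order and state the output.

klezelfeatakidah

Rule 1 (stop-cluster a-epenthesis): /t/ and /k/ form a stop–stop cluster, so [a] is inserted between them. /klezelfeatkidahn/ → klezelfeatakidahn.
Rule 2 (final cluster simplification): /n/ is the second consonant of a word-final cluster /hn/, so it deletes. /klezelfeatakidahn/ → klezelfeatakidah.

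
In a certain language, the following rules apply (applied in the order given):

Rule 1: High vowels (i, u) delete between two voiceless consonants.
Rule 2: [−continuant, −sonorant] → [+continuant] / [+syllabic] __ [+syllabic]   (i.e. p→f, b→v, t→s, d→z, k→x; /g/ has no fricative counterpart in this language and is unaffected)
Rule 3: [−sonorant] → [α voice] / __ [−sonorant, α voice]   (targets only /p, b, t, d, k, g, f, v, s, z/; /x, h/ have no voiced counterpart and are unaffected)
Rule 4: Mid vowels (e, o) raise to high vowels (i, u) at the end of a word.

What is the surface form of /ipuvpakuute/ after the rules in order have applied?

ifufpaxuusi

Rule 1 (high vowel syncope): no segment meets the environment; /ipuvpakuute/ is unchanged.
Rule 2 (intervocalic spirantization): /p/ is a stop between vowels /i/ and /u/, so it spirantizes to the fricative [f]. /k/ is a stop between vowels /a/ and /u/, so it spirantizes to the fricative [x]. /t/ is a stop between vowels /u/ and /e/, so it spirantizes to the fricative [s]. /ipuvpakuute/ → ifuvpaxuuse.
Rule 3 (regressive voicing assimilation): /v/ precedes the voiceless obstruent /p/, so it devoices to [f] by assimilation. /ifuvpaxuuse/ → ifufpaxuuse.
Rule 4 (final vowel raising): /e/ is a mid vowel in word-final position, so it raises to [i]. /ifufpaxuuse/ → ifufpaxuusi.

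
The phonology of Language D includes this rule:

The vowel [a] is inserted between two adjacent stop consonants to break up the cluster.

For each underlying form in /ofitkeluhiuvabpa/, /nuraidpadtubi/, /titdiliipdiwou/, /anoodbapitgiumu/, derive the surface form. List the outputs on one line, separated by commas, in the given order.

/ofitkeluhiuvabpa/: /t/ and /k/ form a stop–stop cluster, so [a] is inserted between them. /b/ and /p/ form a stop–stop cluster, so [a] is inserted between them. → [ofitakeluhiuvabapa].
/nuraidpadtubi/: /d/ and /p/ form a stop–stop cluster, so [a] is inserted between them. /d/ and /t/ form a stop–stop cluster, so [a] is inserted between them. → [nuraidapadatubi].
/titdiliipdiwou/: /t/ and /d/ form a stop–stop cluster, so [a] is inserted between them. /p/ and /d/ form a stop–stop cluster, so [a] is inserted between them. → [titadiliipadiwou].
/anoodbapitgiumu/: /d/ and /b/ form a stop–stop cluster, so [a] is inserted between them. /t/ and /g/ form a stop–stop cluster, so [a] is inserted between them. → [anoodabapitagiumu].

ofitakeluhiuvabapa, nuraidapadatubi, titadiliipadiwou, anoodabapitagiumu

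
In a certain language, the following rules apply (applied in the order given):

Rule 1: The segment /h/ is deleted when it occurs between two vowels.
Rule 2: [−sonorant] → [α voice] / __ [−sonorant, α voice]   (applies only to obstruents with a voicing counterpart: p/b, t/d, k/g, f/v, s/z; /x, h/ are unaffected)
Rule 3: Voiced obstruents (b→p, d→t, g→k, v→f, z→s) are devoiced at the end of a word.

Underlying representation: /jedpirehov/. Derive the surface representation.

jetpireof

Rule 1 (intervocalic h-deletion): /h/ occurs between vowels /e/ and /o/, so it deletes. /jedpirehov/ → jedpireov.
Rule 2 (regressive voicing assimilation): /d/ precedes the voiceless obstruent /p/, so it devoices to [t] by assimilation. /jedpireov/ → jetpireov.
Rule 3 (final devoicing): /v/ is a voiced obstruent in word-final position, so it devoices to [f]. /jetpireov/ → jetpireof.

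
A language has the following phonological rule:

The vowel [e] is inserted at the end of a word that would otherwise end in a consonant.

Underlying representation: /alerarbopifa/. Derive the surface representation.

alerarbopifa

No segment of /alerarbopifa/ meets the structural description of the rule, so the form surfaces unchanged.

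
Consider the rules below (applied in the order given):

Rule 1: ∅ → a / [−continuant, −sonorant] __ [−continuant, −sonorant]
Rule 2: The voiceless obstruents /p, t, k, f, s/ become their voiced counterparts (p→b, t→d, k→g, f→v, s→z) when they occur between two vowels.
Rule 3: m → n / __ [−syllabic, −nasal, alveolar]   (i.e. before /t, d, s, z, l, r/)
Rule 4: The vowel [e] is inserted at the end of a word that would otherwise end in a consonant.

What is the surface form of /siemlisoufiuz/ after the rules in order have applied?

Rule 1 (stop-cluster a-epenthesis): no segment meets the environment; /siemlisoufiuz/ is unchanged.
Rule 2 (intervocalic voicing): /s/ is a voiceless obstruent between vowels /i/ and /o/, so it voices to [z]. /f/ is a voiceless obstruent between vowels /u/ and /i/, so it voices to [v]. /siemlisoufiuz/ → siemlizouviuz.
Rule 3 (nasal place assimilation): /m/ precedes the alveolar consonant /l/, so it assimilates in place to [n]. /siemlizouviuz/ → sienlizouviuz.
Rule 4 (final e-epenthesis): the form ends in the consonant /z/, so [e] is inserted word-finally. /sienlizouviuz/ → sienlizouviuze.

sienlizouviuze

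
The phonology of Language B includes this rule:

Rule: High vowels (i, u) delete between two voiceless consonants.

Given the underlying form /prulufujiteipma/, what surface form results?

prulufujiteipma

No segment of /prulufujiteipma/ meets the structural description of the rule, so the form surfaces unchanged.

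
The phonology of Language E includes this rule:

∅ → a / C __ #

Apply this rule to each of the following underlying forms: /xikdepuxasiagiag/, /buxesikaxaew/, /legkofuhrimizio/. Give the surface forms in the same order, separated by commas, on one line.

/xikdepuxasiagiag/: the form ends in the consonant /g/, so [a] is inserted word-finally. → [xikdepuxasiagiaga].
/buxesikaxaew/: the form ends in the consonant /w/, so [a] is inserted word-finally. → [buxesikaxaewa].
/legkofuhrimizio/: the rule's environment is not met; surfaces unchanged as [legkofuhrimizio].

xikdepuxasiagiaga, buxesikaxaewa, legkofuhrimizio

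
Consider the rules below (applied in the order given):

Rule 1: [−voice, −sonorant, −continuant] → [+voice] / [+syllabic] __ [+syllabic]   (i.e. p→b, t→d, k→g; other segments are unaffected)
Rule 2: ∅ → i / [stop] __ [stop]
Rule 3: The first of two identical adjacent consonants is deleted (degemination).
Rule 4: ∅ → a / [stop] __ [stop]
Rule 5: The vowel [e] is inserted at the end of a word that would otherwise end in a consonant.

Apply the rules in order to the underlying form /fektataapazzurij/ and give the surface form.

fekitadaabazurije

Rule 1 (intervocalic voicing): /t/ is a voiceless stop between vowels /a/ and /a/, so it voices to [d]. /p/ is a voiceless stop between vowels /a/ and /a/, so it voices to [b]. /fektataapazzurij/ → fektadaabazzurij.
Rule 2 (stop-cluster i-epenthesis): /k/ and /t/ form a stop–stop cluster, so [i] is inserted between them. /fektadaabazzurij/ → fekitadaabazzurij.
Rule 3 (degemination): /zz/ is a geminate; the first /z/ deletes. /fekitadaabazzurij/ → fekitadaabazurij.
Rule 4 (stop-cluster a-epenthesis): no segment meets the environment; /fekitadaabazurij/ is unchanged.
Rule 5 (final e-epenthesis): the form ends in the consonant /j/, so [e] is inserted word-finally. /fekitadaabazurij/ → fekitadaabazurije.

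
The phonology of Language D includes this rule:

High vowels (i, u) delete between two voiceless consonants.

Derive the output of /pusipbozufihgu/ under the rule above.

/u/ is a high vowel flanked by voiceless consonants /p/ and /s/, so it deletes.
/i/ is a high vowel flanked by voiceless consonants /s/ and /p/, so it deletes.
/i/ is a high vowel flanked by voiceless consonants /f/ and /h/, so it deletes.
The other instances of /u/ do not occur in the required environment and remain unchanged.
Surface form: [pspbozufhgu].

pspbozufhgu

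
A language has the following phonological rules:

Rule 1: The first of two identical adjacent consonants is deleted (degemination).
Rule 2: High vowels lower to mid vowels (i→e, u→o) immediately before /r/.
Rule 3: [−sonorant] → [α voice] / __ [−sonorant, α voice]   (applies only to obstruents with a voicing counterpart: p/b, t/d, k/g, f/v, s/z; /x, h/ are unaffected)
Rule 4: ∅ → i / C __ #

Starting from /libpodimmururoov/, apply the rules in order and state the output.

lippodimororoovi

Rule 1 (degemination): /mm/ is a geminate; the first /m/ deletes. /libpodimmururoov/ → libpodimururoov.
Rule 2 (pre-rhotic lowering): /u/ is a high vowel immediately before /r/, so it lowers to [o]. /u/ is a high vowel immediately before /r/, so it lowers to [o]. /libpodimururoov/ → libpodimororoov.
Rule 3 (regressive voicing assimilation): /b/ precedes the voiceless obstruent /p/, so it devoices to [p] by assimilation. /libpodimororoov/ → lippodimororoov.
Rule 4 (final i-epenthesis): the form ends in the consonant /v/, so [i] is inserted word-finally. /lippodimororoov/ → lippodimororoovi.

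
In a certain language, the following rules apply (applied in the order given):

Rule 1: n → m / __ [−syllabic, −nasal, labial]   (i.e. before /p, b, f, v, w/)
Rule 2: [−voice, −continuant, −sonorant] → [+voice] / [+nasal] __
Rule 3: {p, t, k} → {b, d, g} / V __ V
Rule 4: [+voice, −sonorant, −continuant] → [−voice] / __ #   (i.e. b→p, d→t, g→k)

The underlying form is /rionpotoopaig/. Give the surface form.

Rule 1 (nasal place assimilation): /n/ precedes the labial consonant /p/, so it assimilates in place to [m]. /rionpotoopaig/ → riompotoopaig.
Rule 2 (post-nasal voicing): /p/ is a voiceless stop immediately after the nasal /m/, so it voices to [b]. /riompotoopaig/ → riombotoopaig.
Rule 3 (intervocalic voicing): /t/ is a voiceless stop between vowels /o/ and /o/, so it voices to [d]. /p/ is a voiceless stop between vowels /o/ and /a/, so it voices to [b]. /riombotoopaig/ → riombodoobaig.
Rule 4 (final devoicing): /g/ is a voiced stop in word-final position, so it devoices to [k]. /riombodoobaig/ → riombodoobaik.

riombodoobaik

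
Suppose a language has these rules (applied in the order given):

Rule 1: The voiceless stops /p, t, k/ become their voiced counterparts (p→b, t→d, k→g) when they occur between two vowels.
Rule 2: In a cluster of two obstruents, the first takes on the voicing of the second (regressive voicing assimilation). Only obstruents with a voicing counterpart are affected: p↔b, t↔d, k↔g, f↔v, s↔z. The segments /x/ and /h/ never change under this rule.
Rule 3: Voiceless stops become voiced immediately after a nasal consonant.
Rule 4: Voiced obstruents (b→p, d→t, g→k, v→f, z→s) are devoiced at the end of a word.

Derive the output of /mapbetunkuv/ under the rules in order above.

Rule 1 (intervocalic voicing): /t/ is a voiceless stop between vowels /e/ and /u/, so it voices to [d]. /mapbetunkuv/ → mapbedunkuv.
Rule 2 (regressive voicing assimilation): /p/ precedes the voiced obstruent /b/, so it voices to [b] by assimilation. /mapbedunkuv/ → mabbedunkuv.
Rule 3 (post-nasal voicing): /k/ is a voiceless stop immediately after the nasal /n/, so it voices to [g]. /mabbedunkuv/ → mabbedunguv.
Rule 4 (final devoicing): /v/ is a voiced obstruent in word-final position, so it devoices to [f]. /mabbedunguv/ → mabbedunguf.

mabbedunguf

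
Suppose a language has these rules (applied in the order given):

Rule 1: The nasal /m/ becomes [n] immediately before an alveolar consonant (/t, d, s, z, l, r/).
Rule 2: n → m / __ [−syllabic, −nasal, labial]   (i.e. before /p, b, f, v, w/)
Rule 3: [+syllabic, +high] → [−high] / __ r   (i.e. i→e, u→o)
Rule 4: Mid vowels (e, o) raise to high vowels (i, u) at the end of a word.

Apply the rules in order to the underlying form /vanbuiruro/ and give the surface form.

vambueroru

Rule 1 (nasal place assimilation): no segment meets the environment; /vanbuiruro/ is unchanged.
Rule 2 (nasal place assimilation): /n/ precedes the labial consonant /b/, so it assimilates in place to [m]. /vanbuiruro/ → vambuiruro.
Rule 3 (pre-rhotic lowering): /i/ is a high vowel immediately before /r/, so it lowers to [e]. /u/ is a high vowel immediately before /r/, so it lowers to [o]. /vambuiruro/ → vambueroro.
Rule 4 (final vowel raising): /o/ is a mid vowel in word-final position, so it raises to [u]. /vambueroro/ → vambueroru.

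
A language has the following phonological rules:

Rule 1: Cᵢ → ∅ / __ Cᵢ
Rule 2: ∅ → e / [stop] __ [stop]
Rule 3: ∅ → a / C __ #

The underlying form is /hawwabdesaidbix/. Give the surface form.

hawabedesaidebixa

Rule 1 (degemination): /ww/ is a geminate; the first /w/ deletes. /hawwabdesaidbix/ → hawabdesaidbix.
Rule 2 (stop-cluster e-epenthesis): /b/ and /d/ form a stop–stop cluster, so [e] is inserted between them. /d/ and /b/ form a stop–stop cluster, so [e] is inserted between them. /hawabdesaidbix/ → hawabedesaidebix.
Rule 3 (final a-epenthesis): the form ends in the consonant /x/, so [a] is inserted word-finally. /hawabedesaidebix/ → hawabedesaidebixa.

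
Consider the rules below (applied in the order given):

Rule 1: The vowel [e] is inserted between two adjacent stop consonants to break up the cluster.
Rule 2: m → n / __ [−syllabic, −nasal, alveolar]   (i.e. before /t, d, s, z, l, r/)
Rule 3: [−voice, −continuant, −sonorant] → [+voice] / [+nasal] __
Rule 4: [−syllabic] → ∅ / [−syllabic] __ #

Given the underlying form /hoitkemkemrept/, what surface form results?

hoitekemgenrepet

Rule 1 (stop-cluster e-epenthesis): /t/ and /k/ form a stop–stop cluster, so [e] is inserted between them. /p/ and /t/ form a stop–stop cluster, so [e] is inserted between them. /hoitkemkemrept/ → hoitekemkemrepet.
Rule 2 (nasal place assimilation): /m/ precedes the alveolar consonant /r/, so it assimilates in place to [n]. /hoitekemkemrepet/ → hoitekemkenrepet.
Rule 3 (post-nasal voicing): /k/ is a voiceless stop immediately after the nasal /m/, so it voices to [g]. /hoitekemkenrepet/ → hoitekemgenrepet.
Rule 4 (final cluster simplification): no segment meets the environment; /hoitekemgenrepet/ is unchanged.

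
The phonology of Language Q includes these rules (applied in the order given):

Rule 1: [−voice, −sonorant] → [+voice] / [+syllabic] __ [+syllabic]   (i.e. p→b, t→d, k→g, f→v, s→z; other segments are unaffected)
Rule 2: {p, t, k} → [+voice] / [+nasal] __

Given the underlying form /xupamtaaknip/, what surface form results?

Rule 1 (intervocalic voicing): /p/ is a voiceless obstruent between vowels /u/ and /a/, so it voices to [b]. /xupamtaaknip/ → xubamtaaknip.
Rule 2 (post-nasal voicing): /t/ is a voiceless stop immediately after the nasal /m/, so it voices to [d]. /xubamtaaknip/ → xubamdaaknip.

xubamdaaknip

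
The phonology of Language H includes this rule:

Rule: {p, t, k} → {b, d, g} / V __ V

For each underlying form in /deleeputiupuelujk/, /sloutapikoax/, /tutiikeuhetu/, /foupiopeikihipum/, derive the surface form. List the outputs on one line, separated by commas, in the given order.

deleebudiubuelujk, sloudabigoax, tudiigeuhedu, foubiobeigihibum

/deleeputiupuelujk/: /p/ is a voiceless stop between vowels /e/ and /u/, so it voices to [b]. /t/ is a voiceless stop between vowels /u/ and /i/, so it voices to [d]. /p/ is a voiceless stop between vowels /u/ and /u/, so it voices to [b]. → [deleebudiubuelujk].
/sloutapikoax/: /t/ is a voiceless stop between vowels /u/ and /a/, so it voices to [d]. /p/ is a voiceless stop between vowels /a/ and /i/, so it voices to [b]. /k/ is a voiceless stop between vowels /i/ and /o/, so it voices to [g]. → [sloudabigoax].
/tutiikeuhetu/: /t/ is a voiceless stop between vowels /u/ and /i/, so it voices to [d]. /k/ is a voiceless stop between vowels /i/ and /e/, so it voices to [g]. /t/ is a voiceless stop between vowels /e/ and /u/, so it voices to [d]. → [tudiigeuhedu].
/foupiopeikihipum/: /p/ is a voiceless stop between vowels /u/ and /i/, so it voices to [b]. /p/ is a voiceless stop between vowels /o/ and /e/, so it voices to [b]. /k/ is a voiceless stop between vowels /i/ and /i/, so it voices to [g]. /p/ is a voiceless stop between vowels /i/ and /u/, so it voices to [b]. → [foubiobeigihibum].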